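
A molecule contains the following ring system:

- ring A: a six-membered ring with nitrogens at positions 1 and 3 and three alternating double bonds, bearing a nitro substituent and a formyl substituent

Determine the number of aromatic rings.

1

Ring A is planar and fully conjugated; 3 ring double bonds give 6 π electrons. That satisfies 4n+2 with n=1, so ring A is aromatic (pyrimidine).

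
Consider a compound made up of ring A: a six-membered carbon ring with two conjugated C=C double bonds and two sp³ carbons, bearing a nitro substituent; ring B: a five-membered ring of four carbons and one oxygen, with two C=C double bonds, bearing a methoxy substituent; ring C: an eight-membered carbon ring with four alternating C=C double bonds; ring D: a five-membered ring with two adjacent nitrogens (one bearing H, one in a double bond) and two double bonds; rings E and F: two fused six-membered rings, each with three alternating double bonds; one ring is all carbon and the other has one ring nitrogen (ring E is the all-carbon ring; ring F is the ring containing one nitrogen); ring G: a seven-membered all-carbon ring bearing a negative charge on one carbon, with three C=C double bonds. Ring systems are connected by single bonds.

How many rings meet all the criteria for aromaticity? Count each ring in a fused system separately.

Ring A has two sp³ carbons, so it is not fully conjugated — not aromatic (1,3-cyclohexadiene).
Ring B is planar and fully conjugated; 2 ring double bonds (4 π electrons) plus a heteroatom lone pair (2) give 6 π electrons. 6 = 4(1)+2, so ring B is aromatic (furan).
Ring C has only sp² ring atoms; a planar conformation would have a fully conjugated π system of 8 electrons. But 8 = 4(2), which is 4n not 4n+2, so ring C is not aromatic (cyclooctatetraene) — cyclooctatetraene distorts into a non-planar tub to avoid antiaromaticity.
Ring D is fully conjugated (every ring atom contributes a p orbital); 2 ring double bonds (4 π electrons) plus a heteroatom lone pair (2) give 6 π electrons. That satisfies 4n+2 with n=1, so ring D is aromatic (pyrazole).
Rings E and F form a fused bicyclic system (with one nitrogen) with 10 sp² atoms and 10 π electrons from ring double bonds. 10 = 4(2)+2, so the system is aromatic and both rings count as aromatic (quinoline).
Ring G has only sp² ring atoms; a planar conformation would have a fully conjugated π system of 8 electrons. But 8 = 4(2), which is 4n not 4n+2, so ring G is not aromatic (cycloheptatrienyl anion).
Aromatic: B, D, E, F. Total: 4.

4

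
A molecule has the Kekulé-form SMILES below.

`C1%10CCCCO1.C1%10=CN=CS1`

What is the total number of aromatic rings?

1

The SMILES encodes a six-membered saturated ring of five carbons and one oxygen; a five-membered ring with a sulfur at position 1 and a nitrogen at position 3 (in a C=N bond), with two double bonds.
The 6-membered ring with one oxygen has only sp³ atoms, so it is not fully conjugated — not aromatic (tetrahydropyran).
The 5-membered ring with one sulfur and one =N– has a continuous p-orbital overlap around the ring; 2 ring double bonds (4 π electrons) plus a heteroatom lone pair (2) give 6 π electrons. That satisfies 4n+2 with n=1, so it is aromatic (thiazole).
1 of the 2 rings is aromatic. Total: 1.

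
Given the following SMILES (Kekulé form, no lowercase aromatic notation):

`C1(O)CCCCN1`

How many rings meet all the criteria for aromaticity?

0

The SMILES encodes a six-membered saturated ring of five carbons and one N–H nitrogen.
The 6-membered ring with one N–H has only sp³ atoms, so it is not fully conjugated — not aromatic (piperidine).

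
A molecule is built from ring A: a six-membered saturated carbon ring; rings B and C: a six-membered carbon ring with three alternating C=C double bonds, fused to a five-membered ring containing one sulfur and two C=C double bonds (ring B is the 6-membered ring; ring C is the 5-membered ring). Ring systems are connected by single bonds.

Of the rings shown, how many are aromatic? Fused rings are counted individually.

Ring A has only sp³ atoms, so it is not fully conjugated — not aromatic (cyclohexane).
Rings B and C form a fused bicyclic system (with one sulfur) with 9 sp² atoms and 10 π electrons from ring double bonds plus a heteroatom lone pair. 10 = 4(2)+2, so the system is aromatic and both rings count as aromatic (benzothiophene).
Aromatic: B, C. Total: 2.

2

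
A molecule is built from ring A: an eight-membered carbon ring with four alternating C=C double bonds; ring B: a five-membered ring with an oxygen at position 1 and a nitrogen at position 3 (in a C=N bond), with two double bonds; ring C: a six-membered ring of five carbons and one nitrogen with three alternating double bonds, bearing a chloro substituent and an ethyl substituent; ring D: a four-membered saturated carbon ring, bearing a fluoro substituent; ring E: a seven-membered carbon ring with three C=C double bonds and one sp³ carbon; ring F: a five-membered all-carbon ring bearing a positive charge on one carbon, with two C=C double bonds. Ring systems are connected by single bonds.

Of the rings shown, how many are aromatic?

Ring A has only sp² ring atoms; a planar conformation would have a fully conjugated π system of 8 electrons. But 8 = 4(2), which is 4n not 4n+2, so ring A is not aromatic (cyclooctatetraene) — cyclooctatetraene distorts into a non-planar tub to avoid antiaromaticity.
Ring B has a continuous p-orbital overlap around the ring; 2 ring double bonds (4 π electrons) plus a heteroatom lone pair (2) give 6 π electrons. That satisfies 4n+2 with n=1, so ring B is aromatic (oxazole).
Ring C is fully conjugated (every ring atom contributes a p orbital); 3 ring double bonds give 6 π electrons. That satisfies 4n+2 with n=1, so ring C is aromatic (pyridine).
Ring D has only sp³ atoms, so it is not fully conjugated — not aromatic (cyclobutane).
Ring E has one sp³ carbon, so it is not fully conjugated — not aromatic (cycloheptatriene).
Ring F has only sp² ring atoms; a planar conformation would have a fully conjugated π system of 4 electrons. But 4 = 4(1), which is 4n not 4n+2, so ring F is not aromatic (cyclopentadienyl cation).
Aromatic: B, C. Total: 2.

2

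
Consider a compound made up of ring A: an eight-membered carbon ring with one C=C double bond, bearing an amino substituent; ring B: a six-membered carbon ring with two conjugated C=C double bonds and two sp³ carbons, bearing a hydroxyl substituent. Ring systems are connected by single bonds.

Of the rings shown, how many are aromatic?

Ring A has six sp³ carbons, so it is not fully conjugated — not aromatic (cyclooctene).
Ring B has two sp³ carbons, so it is not fully conjugated — not aromatic (1,3-cyclohexadiene).
No ring is aromatic. Total: 0.

0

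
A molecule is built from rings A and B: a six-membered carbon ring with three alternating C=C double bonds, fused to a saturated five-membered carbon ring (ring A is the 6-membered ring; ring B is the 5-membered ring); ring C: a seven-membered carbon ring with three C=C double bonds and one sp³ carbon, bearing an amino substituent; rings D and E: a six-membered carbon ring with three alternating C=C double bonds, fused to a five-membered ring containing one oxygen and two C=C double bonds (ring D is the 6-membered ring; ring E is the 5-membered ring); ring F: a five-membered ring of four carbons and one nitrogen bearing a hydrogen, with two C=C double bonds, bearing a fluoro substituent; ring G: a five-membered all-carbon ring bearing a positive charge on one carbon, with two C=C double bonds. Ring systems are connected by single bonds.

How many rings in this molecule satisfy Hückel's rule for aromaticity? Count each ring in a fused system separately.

Ring A is planar and fully conjugated; 3 ring double bonds give 6 π electrons. 6 = 4(1)+2, so ring A is aromatic (benzene ring).
Ring B has three sp³ carbons, so it is not fully conjugated — not aromatic (cyclopentane ring).
Ring C has one sp³ carbon, so it is not fully conjugated — not aromatic (cycloheptatriene).
Rings D and E form a fused bicyclic system (with one oxygen) with 9 sp² atoms and 10 π electrons from ring double bonds plus a heteroatom lone pair. 10 = 4(2)+2, so the system is aromatic and both rings count as aromatic (benzofuran).
Ring F is fully conjugated (every ring atom contributes a p orbital); 2 ring double bonds (4 π electrons) plus a heteroatom lone pair (2) give 6 π electrons. Since 6 = 4n+2 (n=1), ring F is aromatic (pyrrole).
Ring G has only sp² ring atoms; a planar conformation would have a fully conjugated π system of 4 electrons. But 4 = 4(1), which is 4n not 4n+2, so ring G is not aromatic (cyclopentadienyl cation).
Aromatic: A, D, E, F. Total: 4.

4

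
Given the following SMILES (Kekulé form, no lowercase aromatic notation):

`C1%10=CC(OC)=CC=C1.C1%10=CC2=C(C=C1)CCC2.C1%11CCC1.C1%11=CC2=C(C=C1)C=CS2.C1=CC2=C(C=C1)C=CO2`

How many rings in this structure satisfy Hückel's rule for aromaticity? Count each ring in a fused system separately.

The SMILES encodes a six-membered carbon ring with three alternating C=C double bonds; a six-membered carbon ring with three alternating C=C double bonds, fused to a saturated five-membered carbon ring; a four-membered saturated carbon ring; a six-membered carbon ring with three alternating C=C double bonds, fused to a five-membered ring containing one sulfur and two C=C double bonds; a six-membered carbon ring with three alternating C=C double bonds, fused to a five-membered ring containing one oxygen and two C=C double bonds.
The 6-membered ring has a continuous p-orbital overlap around the ring; 3 ring double bonds give 6 π electrons. 6 = 4(1)+2, so it is aromatic (benzene).
The second 6-membered ring is fully conjugated (every ring atom contributes a p orbital); 3 ring double bonds give 6 π electrons. 6 = 4(1)+2, so it is aromatic (benzene ring).
The 5-membered ring has three sp³ carbons, so it is not fully conjugated — not aromatic (cyclopentane ring).
The 4-membered ring has only sp³ atoms, so it is not fully conjugated — not aromatic (cyclobutane).
The fused 6/5-membered bicyclic (with one sulfur) is a single π system with 9 sp² atoms and 10 π electrons from ring double bonds plus a heteroatom lone pair. 10 = 4(2)+2, so the system is aromatic and both rings count as aromatic (benzothiophene).
The fused 6/5-membered bicyclic (with one oxygen) is a single π system with 9 sp² atoms and 10 π electrons from ring double bonds plus a heteroatom lone pair. 10 = 4(2)+2, so the system is aromatic and both rings count as aromatic (benzofuran).
6 of the 8 rings are aromatic. Total: 6.

6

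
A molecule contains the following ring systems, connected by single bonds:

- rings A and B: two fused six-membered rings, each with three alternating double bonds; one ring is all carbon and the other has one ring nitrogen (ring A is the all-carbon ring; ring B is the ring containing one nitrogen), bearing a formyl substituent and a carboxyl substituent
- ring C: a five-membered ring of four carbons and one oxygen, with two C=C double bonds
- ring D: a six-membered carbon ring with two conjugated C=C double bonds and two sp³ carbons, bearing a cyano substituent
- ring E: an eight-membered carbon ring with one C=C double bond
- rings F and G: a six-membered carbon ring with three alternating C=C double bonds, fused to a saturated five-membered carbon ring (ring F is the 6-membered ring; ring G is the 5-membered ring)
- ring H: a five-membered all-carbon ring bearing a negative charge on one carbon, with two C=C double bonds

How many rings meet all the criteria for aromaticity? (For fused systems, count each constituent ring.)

Rings A and B form a fused bicyclic system (with one nitrogen) with 10 sp² atoms and 10 π electrons from ring double bonds. 10 = 4(2)+2, so the system is aromatic and both rings count as aromatic (quinoline).
Ring C is planar and fully conjugated; 2 ring double bonds (4 π electrons) plus a heteroatom lone pair (2) give 6 π electrons. 6 = 4(1)+2, so ring C is aromatic (furan).
Ring D has two sp³ carbons, so it is not fully conjugated — not aromatic (1,3-cyclohexadiene).
Ring E has six sp³ carbons, so it is not fully conjugated — not aromatic (cyclooctene).
Ring F has a continuous p-orbital overlap around the ring; 3 ring double bonds give 6 π electrons. That satisfies 4n+2 with n=1, so ring F is aromatic (benzene ring).
Ring G has three sp³ carbons, so it is not fully conjugated — not aromatic (cyclopentane ring).
Ring H has a continuous p-orbital overlap around the ring; 2 ring double bonds (4 π electrons) plus the carbanion lone pair (2) give 6 π electrons. That satisfies 4n+2 with n=1, so ring H is aromatic (cyclopentadienyl anion).
Aromatic: A, B, C, F, H. Total: 5.

5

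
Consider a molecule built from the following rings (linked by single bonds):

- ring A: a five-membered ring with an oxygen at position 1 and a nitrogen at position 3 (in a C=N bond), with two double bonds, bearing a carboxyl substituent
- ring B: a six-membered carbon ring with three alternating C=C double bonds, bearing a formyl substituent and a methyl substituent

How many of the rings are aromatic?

Ring A has a continuous p-orbital overlap around the ring; 2 ring double bonds (4 π electrons) plus a heteroatom lone pair (2) give 6 π electrons. Since 6 = 4n+2 (n=1), ring A is aromatic (oxazole).
Ring B has a continuous p-orbital overlap around the ring; 3 ring double bonds give 6 π electrons. 6 = 4(1)+2, so ring B is aromatic (benzene).
Aromatic: A, B. Total: 2.

2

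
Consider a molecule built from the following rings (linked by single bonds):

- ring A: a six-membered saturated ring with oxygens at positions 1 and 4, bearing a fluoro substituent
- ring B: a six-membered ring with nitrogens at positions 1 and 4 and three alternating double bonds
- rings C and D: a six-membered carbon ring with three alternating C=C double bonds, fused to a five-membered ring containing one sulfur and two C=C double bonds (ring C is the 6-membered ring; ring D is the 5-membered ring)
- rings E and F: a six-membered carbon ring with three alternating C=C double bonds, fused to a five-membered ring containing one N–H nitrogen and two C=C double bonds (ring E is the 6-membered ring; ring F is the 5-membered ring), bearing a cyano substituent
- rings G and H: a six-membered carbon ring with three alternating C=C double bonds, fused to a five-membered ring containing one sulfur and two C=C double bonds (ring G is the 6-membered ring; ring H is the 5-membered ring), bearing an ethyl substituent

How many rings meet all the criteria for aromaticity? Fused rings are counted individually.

Ring A has only sp³ atoms, so it is not fully conjugated — not aromatic (1,4-dioxane).
Ring B has a continuous p-orbital overlap around the ring; 3 ring double bonds give 6 π electrons. Since 6 = 4n+2 (n=1), ring B is aromatic (pyrazine).
Rings C and D form a fused bicyclic system (with one sulfur) with 9 sp² atoms and 10 π electrons from ring double bonds plus a heteroatom lone pair. 10 = 4(2)+2, so the system is aromatic and both rings count as aromatic (benzothiophene).
Rings E and F form a fused bicyclic system (with one N–H) with 9 sp² atoms and 10 π electrons from ring double bonds plus a heteroatom lone pair. 10 = 4(2)+2, so the system is aromatic and both rings count as aromatic (indole).
Rings G and H form a fused bicyclic system (with one sulfur) with 9 sp² atoms and 10 π electrons from ring double bonds plus a heteroatom lone pair. 10 = 4(2)+2, so the system is aromatic and both rings count as aromatic (benzothiophene).
Aromatic: B, C, D, E, F, G, H. Total: 7.

7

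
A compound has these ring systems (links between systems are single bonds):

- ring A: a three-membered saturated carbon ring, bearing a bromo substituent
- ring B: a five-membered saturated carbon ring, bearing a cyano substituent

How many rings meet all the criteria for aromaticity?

0

Ring A has only sp³ atoms, so it is not fully conjugated — not aromatic (cyclopropane).
Ring B has only sp³ atoms, so it is not fully conjugated — not aromatic (cyclopentane).
No ring is aromatic. Total: 0.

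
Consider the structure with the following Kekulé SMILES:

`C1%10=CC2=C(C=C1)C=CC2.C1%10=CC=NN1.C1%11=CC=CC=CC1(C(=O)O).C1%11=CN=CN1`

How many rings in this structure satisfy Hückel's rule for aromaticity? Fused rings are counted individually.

3

The SMILES encodes a six-membered carbon ring with three alternating C=C double bonds, fused to a five-membered carbon ring containing one C=C double bond and one sp³ carbon; a five-membered ring with two adjacent nitrogens (one bearing H, one in a double bond) and two double bonds; a seven-membered carbon ring with three C=C double bonds and one sp³ carbon; a five-membered ring with nitrogens at positions 1 and 3 (one bearing H, one in a C=N bond) and two double bonds.
The 6-membered ring is fully conjugated (every ring atom contributes a p orbital); 3 ring double bonds give 6 π electrons. That satisfies 4n+2 with n=1, so it is aromatic (benzene ring).
The 5-membered ring has one sp³ carbon, so it is not fully conjugated — not aromatic (cyclopentene ring).
The 5-membered ring with two adjacent nitrogens (one N–H, one =N–) is fully conjugated (every ring atom contributes a p orbital); 2 ring double bonds (4 π electrons) plus a heteroatom lone pair (2) give 6 π electrons. Since 6 = 4n+2 (n=1), it is aromatic (pyrazole).
The 7-membered ring has one sp³ carbon, so it is not fully conjugated — not aromatic (cycloheptatriene).
The 5-membered ring with two nitrogens (one N–H, one =N–) has a continuous p-orbital overlap around the ring; 2 ring double bonds (4 π electrons) plus a heteroatom lone pair (2) give 6 π electrons. That satisfies 4n+2 with n=1, so it is aromatic (imidazole).
3 of the 5 rings are aromatic. Total: 3.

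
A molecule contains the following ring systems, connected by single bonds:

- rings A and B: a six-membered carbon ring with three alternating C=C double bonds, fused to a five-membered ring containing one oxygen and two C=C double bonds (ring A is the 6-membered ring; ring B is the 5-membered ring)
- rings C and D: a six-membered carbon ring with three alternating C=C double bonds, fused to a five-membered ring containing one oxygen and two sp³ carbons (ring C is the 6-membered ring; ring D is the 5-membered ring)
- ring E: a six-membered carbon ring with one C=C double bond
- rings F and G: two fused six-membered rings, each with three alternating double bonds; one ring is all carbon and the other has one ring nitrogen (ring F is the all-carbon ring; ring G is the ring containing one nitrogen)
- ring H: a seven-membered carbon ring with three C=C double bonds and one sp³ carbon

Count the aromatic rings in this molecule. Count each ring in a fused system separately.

5

Rings A and B form a fused bicyclic system (with one oxygen) with 9 sp² atoms and 10 π electrons from ring double bonds plus a heteroatom lone pair. 10 = 4(2)+2, so the system is aromatic and both rings count as aromatic (benzofuran).
Ring C is planar and fully conjugated; 3 ring double bonds give 6 π electrons. 6 = 4(1)+2, so ring C is aromatic (benzene ring).
Ring D has two sp³ carbons, so it is not fully conjugated — not aromatic (oxolane ring).
Ring E has four sp³ carbons, so it is not fully conjugated — not aromatic (cyclohexene).
Rings F and G form a fused bicyclic system (with one nitrogen) with 10 sp² atoms and 10 π electrons from ring double bonds. 10 = 4(2)+2, so the system is aromatic and both rings count as aromatic (quinoline).
Ring H has one sp³ carbon, so it is not fully conjugated — not aromatic (cycloheptatriene).
Aromatic: A, B, C, F, G. Total: 5.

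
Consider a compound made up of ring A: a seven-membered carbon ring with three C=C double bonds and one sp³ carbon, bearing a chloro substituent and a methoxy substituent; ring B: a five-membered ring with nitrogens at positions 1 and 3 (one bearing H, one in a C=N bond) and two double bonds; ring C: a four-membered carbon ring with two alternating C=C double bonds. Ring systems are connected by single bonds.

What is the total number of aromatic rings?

Ring A has one sp³ carbon, so it is not fully conjugated — not aromatic (cycloheptatriene).
Ring B is planar and fully conjugated; 2 ring double bonds (4 π electrons) plus a heteroatom lone pair (2) give 6 π electrons. That satisfies 4n+2 with n=1, so ring B is aromatic (imidazole).
Ring C has only sp² ring atoms; a planar conformation would have a fully conjugated π system of 4 electrons. But 4 = 4(1), which is 4n not 4n+2, so ring C is not aromatic (cyclobutadiene) — cyclobutadiene is antiaromatic and distorts to a rectangle.
Aromatic: B. Total: 1.

1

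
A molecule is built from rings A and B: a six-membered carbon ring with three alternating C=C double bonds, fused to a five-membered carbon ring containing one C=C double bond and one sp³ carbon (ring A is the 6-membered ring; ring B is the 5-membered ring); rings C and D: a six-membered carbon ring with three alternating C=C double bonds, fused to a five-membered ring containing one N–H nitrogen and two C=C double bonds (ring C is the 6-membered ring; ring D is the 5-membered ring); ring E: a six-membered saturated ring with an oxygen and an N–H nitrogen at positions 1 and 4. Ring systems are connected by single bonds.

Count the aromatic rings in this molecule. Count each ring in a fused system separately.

3

Ring A has a continuous p-orbital overlap around the ring; 3 ring double bonds give 6 π electrons. 6 = 4(1)+2, so ring A is aromatic (benzene ring).
Ring B has one sp³ carbon, so it is not fully conjugated — not aromatic (cyclopentene ring).
Rings C and D form a fused bicyclic system (with one N–H) with 9 sp² atoms and 10 π electrons from ring double bonds plus a heteroatom lone pair. 10 = 4(2)+2, so the system is aromatic and both rings count as aromatic (indole).
Ring E has only sp³ atoms, so it is not fully conjugated — not aromatic (morpholine).
Aromatic: A, C, D. Total: 3.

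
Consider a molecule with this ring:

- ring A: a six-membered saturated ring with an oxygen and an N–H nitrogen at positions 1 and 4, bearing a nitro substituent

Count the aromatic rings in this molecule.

0

Ring A has only sp³ atoms, so it is not fully conjugated — not aromatic (morpholine).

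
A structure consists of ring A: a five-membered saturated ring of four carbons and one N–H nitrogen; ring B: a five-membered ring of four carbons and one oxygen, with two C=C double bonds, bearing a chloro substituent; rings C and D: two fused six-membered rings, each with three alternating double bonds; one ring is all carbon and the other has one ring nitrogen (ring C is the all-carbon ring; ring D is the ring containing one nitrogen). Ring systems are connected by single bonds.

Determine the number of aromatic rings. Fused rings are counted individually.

Ring A has only sp³ atoms, so it is not fully conjugated — not aromatic (pyrrolidine).
Ring B has a continuous p-orbital overlap around the ring; 2 ring double bonds (4 π electrons) plus a heteroatom lone pair (2) give 6 π electrons. Since 6 = 4n+2 (n=1), ring B is aromatic (furan).
Rings C and D form a fused bicyclic system (with one nitrogen) with 10 sp² atoms and 10 π electrons from ring double bonds. 10 = 4(2)+2, so the system is aromatic and both rings count as aromatic (quinoline).
Aromatic: B, C, D. Total: 3.

3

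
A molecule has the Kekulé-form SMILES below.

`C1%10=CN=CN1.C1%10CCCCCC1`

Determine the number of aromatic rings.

The SMILES encodes a five-membered ring with nitrogens at positions 1 and 3 (one bearing H, one in a C=N bond) and two double bonds; a seven-membered saturated carbon ring.
The 5-membered ring with two nitrogens (one N–H, one =N–) has a continuous p-orbital overlap around the ring; 2 ring double bonds (4 π electrons) plus a heteroatom lone pair (2) give 6 π electrons. That satisfies 4n+2 with n=1, so it is aromatic (imidazole).
The 7-membered ring has only sp³ atoms, so it is not fully conjugated — not aromatic (cycloheptane).
1 of the 2 rings is aromatic. Total: 1.

1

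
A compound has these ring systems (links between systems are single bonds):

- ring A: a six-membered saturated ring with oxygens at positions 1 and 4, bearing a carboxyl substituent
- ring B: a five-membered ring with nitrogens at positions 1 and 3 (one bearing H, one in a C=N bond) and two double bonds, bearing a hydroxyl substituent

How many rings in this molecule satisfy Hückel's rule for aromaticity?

Ring A has only sp³ atoms, so it is not fully conjugated — not aromatic (1,4-dioxane).
Ring B is planar and fully conjugated; 2 ring double bonds (4 π electrons) plus a heteroatom lone pair (2) give 6 π electrons. That satisfies 4n+2 with n=1, so ring B is aromatic (imidazole).
Aromatic: B. Total: 1.

1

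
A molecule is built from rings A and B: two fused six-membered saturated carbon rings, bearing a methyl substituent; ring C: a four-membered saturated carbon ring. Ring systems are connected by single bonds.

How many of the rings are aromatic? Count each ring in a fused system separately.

Ring A has only sp³ atoms, so it is not fully conjugated — not aromatic (cyclohexane ring).
Ring B has only sp³ atoms, so it is not fully conjugated — not aromatic (cyclohexane ring).
Ring C has only sp³ atoms, so it is not fully conjugated — not aromatic (cyclobutane).
No ring is aromatic. Total: 0.

0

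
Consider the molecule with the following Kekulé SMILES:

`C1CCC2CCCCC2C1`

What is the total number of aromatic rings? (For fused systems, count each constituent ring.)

The SMILES encodes two fused six-membered saturated carbon rings.
The 6-membered ring has only sp³ atoms, so it is not fully conjugated — not aromatic (cyclohexane ring).
The second 6-membered ring has only sp³ atoms, so it is not fully conjugated — not aromatic (cyclohexane ring).
None of the rings are aromatic. Total: 0.

0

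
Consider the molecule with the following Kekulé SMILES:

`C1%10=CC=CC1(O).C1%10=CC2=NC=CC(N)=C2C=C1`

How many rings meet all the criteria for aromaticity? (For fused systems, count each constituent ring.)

2

The SMILES encodes a five-membered carbon ring with two conjugated C=C double bonds and one sp³ carbon; two fused six-membered rings, each with three alternating double bonds; one ring is all carbon and the other has one ring nitrogen.
The 5-membered ring has one sp³ carbon, so it is not fully conjugated — not aromatic (cyclopentadiene).
The fused 6/6-membered bicyclic (with one nitrogen) is a single π system with 10 sp² atoms and 10 π electrons from ring double bonds. 10 = 4(2)+2, so the system is aromatic and both rings count as aromatic (quinoline).
2 of the 3 rings are aromatic. Total: 2.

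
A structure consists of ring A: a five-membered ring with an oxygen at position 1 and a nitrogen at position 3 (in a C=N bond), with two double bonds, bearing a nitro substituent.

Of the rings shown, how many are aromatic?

Ring A is fully conjugated (every ring atom contributes a p orbital); 2 ring double bonds (4 π electrons) plus a heteroatom lone pair (2) give 6 π electrons. That satisfies 4n+2 with n=1, so ring A is aromatic (oxazole).

1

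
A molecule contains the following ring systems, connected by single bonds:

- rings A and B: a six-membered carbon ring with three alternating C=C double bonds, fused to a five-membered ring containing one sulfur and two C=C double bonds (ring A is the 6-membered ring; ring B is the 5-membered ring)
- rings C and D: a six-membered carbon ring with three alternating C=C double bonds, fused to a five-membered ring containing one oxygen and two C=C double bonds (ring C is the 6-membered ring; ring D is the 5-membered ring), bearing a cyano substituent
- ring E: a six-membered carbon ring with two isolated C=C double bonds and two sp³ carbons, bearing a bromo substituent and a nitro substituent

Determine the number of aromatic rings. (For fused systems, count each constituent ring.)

Rings A and B form a fused bicyclic system (with one sulfur) with 9 sp² atoms and 10 π electrons from ring double bonds plus a heteroatom lone pair. 10 = 4(2)+2, so the system is aromatic and both rings count as aromatic (benzothiophene).
Rings C and D form a fused bicyclic system (with one oxygen) with 9 sp² atoms and 10 π electrons from ring double bonds plus a heteroatom lone pair. 10 = 4(2)+2, so the system is aromatic and both rings count as aromatic (benzofuran).
Ring E has two sp³ carbons, so it is not fully conjugated — not aromatic (1,4-cyclohexadiene).
Aromatic: A, B, C, D. Total: 4.

4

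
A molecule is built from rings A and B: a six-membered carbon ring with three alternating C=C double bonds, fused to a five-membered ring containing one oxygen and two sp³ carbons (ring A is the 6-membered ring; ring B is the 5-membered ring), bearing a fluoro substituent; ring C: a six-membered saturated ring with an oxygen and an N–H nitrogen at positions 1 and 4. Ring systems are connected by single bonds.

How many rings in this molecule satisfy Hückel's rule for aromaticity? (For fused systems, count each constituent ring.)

Ring A is fully conjugated (every ring atom contributes a p orbital); 3 ring double bonds give 6 π electrons. 6 = 4(1)+2, so ring A is aromatic (benzene ring).
Ring B has two sp³ carbons, so it is not fully conjugated — not aromatic (oxolane ring).
Ring C has only sp³ atoms, so it is not fully conjugated — not aromatic (morpholine).
Aromatic: A. Total: 1.

1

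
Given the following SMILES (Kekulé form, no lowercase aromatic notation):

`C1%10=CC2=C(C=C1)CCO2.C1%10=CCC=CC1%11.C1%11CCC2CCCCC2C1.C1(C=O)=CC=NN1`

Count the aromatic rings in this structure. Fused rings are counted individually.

The SMILES encodes a six-membered carbon ring with three alternating C=C double bonds, fused to a five-membered ring containing one oxygen and two sp³ carbons; a six-membered carbon ring with two isolated C=C double bonds and two sp³ carbons; two fused six-membered saturated carbon rings; a five-membered ring with two adjacent nitrogens (one bearing H, one in a double bond) and two double bonds.
The 6-membered ring is fully conjugated (every ring atom contributes a p orbital); 3 ring double bonds give 6 π electrons. Since 6 = 4n+2 (n=1), it is aromatic (benzene ring).
The 5-membered ring with one oxygen has two sp³ carbons, so it is not fully conjugated — not aromatic (oxolane ring).
The second 6-membered ring has two sp³ carbons, so it is not fully conjugated — not aromatic (1,4-cyclohexadiene).
The third 6-membered ring has only sp³ atoms, so it is not fully conjugated — not aromatic (cyclohexane ring).
The fourth 6-membered ring has only sp³ atoms, so it is not fully conjugated — not aromatic (cyclohexane ring).
The 5-membered ring with two adjacent nitrogens (one N–H, one =N–) has a continuous p-orbital overlap around the ring; 2 ring double bonds (4 π electrons) plus a heteroatom lone pair (2) give 6 π electrons. That satisfies 4n+2 with n=1, so it is aromatic (pyrazole).
2 of the 6 rings are aromatic. Total: 2.

2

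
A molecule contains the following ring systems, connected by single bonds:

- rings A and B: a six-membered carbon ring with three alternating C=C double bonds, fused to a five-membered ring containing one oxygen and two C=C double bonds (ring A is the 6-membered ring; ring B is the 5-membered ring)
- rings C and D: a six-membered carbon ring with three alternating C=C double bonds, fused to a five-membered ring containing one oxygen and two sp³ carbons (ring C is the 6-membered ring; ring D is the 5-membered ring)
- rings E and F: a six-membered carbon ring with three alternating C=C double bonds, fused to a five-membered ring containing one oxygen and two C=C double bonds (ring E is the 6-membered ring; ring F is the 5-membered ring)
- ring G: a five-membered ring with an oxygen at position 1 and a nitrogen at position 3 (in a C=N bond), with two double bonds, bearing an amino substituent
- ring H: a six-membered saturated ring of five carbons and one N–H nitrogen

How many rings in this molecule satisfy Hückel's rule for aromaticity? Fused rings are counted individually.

Rings A and B form a fused bicyclic system (with one oxygen) with 9 sp² atoms and 10 π electrons from ring double bonds plus a heteroatom lone pair. 10 = 4(2)+2, so the system is aromatic and both rings count as aromatic (benzofuran).
Ring C is fully conjugated (every ring atom contributes a p orbital); 3 ring double bonds give 6 π electrons. 6 = 4(1)+2, so ring C is aromatic (benzene ring).
Ring D has two sp³ carbons, so it is not fully conjugated — not aromatic (oxolane ring).
Rings E and F form a fused bicyclic system (with one oxygen) with 9 sp² atoms and 10 π electrons from ring double bonds plus a heteroatom lone pair. 10 = 4(2)+2, so the system is aromatic and both rings count as aromatic (benzofuran).
Ring G is planar and fully conjugated; 2 ring double bonds (4 π electrons) plus a heteroatom lone pair (2) give 6 π electrons. Since 6 = 4n+2 (n=1), ring G is aromatic (oxazole).
Ring H has only sp³ atoms, so it is not fully conjugated — not aromatic (piperidine).
Aromatic: A, B, C, E, F, G. Total: 6.

6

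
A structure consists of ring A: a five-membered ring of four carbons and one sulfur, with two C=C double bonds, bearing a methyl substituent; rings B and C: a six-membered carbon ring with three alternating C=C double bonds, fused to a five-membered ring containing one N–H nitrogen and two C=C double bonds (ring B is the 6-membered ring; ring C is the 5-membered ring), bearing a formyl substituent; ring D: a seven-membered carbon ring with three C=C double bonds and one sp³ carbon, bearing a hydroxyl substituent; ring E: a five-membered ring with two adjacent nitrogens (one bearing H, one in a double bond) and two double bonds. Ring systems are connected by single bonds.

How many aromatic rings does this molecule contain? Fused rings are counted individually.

4

Ring A is planar and fully conjugated; 2 ring double bonds (4 π electrons) plus a heteroatom lone pair (2) give 6 π electrons. That satisfies 4n+2 with n=1, so ring A is aromatic (thiophene).
Rings B and C form a fused bicyclic system (with one N–H) with 9 sp² atoms and 10 π electrons from ring double bonds plus a heteroatom lone pair. 10 = 4(2)+2, so the system is aromatic and both rings count as aromatic (indole).
Ring D has one sp³ carbon, so it is not fully conjugated — not aromatic (cycloheptatriene).
Ring E is planar and fully conjugated; 2 ring double bonds (4 π electrons) plus a heteroatom lone pair (2) give 6 π electrons. Since 6 = 4n+2 (n=1), ring E is aromatic (pyrazole).
Aromatic: A, B, C, E. Total: 4.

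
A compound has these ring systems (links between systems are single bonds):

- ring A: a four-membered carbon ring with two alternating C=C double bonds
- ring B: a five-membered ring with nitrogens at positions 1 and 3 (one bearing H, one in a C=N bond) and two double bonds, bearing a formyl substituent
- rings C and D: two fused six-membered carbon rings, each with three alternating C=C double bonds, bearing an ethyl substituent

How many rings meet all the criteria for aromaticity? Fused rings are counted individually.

3

Ring A has only sp² ring atoms; a planar conformation would have a fully conjugated π system of 4 electrons. But 4 = 4(1), which is 4n not 4n+2, so ring A is not aromatic (cyclobutadiene) — cyclobutadiene is antiaromatic and distorts to a rectangle.
Ring B has a continuous p-orbital overlap around the ring; 2 ring double bonds (4 π electrons) plus a heteroatom lone pair (2) give 6 π electrons. That satisfies 4n+2 with n=1, so ring B is aromatic (imidazole).
Rings C and D form a fused bicyclic system with 10 sp² atoms and 10 π electrons from ring double bonds. 10 = 4(2)+2, so the system is aromatic and both rings count as aromatic (naphthalene).
Aromatic: B, C, D. Total: 3.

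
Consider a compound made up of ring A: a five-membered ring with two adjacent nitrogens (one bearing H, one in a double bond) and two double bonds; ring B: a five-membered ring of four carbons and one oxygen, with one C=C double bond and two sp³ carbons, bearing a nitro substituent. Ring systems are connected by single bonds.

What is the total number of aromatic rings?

Ring A is fully conjugated (every ring atom contributes a p orbital); 2 ring double bonds (4 π electrons) plus a heteroatom lone pair (2) give 6 π electrons. 6 = 4(1)+2, so ring A is aromatic (pyrazole).
Ring B has two sp³ carbons, so it is not fully conjugated — not aromatic (2,3-dihydrofuran).
Aromatic: A. Total: 1.

1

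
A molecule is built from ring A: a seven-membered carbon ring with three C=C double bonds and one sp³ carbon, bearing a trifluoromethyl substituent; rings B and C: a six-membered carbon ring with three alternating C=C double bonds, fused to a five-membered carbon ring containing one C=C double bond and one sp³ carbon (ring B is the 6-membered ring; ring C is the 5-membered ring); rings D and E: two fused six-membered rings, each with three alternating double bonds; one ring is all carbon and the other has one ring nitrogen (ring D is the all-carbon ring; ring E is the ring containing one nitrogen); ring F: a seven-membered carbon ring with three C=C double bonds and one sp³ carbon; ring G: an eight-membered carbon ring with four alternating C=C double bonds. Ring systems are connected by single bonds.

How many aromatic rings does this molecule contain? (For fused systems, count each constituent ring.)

Ring A has one sp³ carbon, so it is not fully conjugated — not aromatic (cycloheptatriene).
Ring B has a continuous p-orbital overlap around the ring; 3 ring double bonds give 6 π electrons. Since 6 = 4n+2 (n=1), ring B is aromatic (benzene ring).
Ring C has one sp³ carbon, so it is not fully conjugated — not aromatic (cyclopentene ring).
Rings D and E form a fused bicyclic system (with one nitrogen) with 10 sp² atoms and 10 π electrons from ring double bonds. 10 = 4(2)+2, so the system is aromatic and both rings count as aromatic (quinoline).
Ring F has one sp³ carbon, so it is not fully conjugated — not aromatic (cycloheptatriene).
Ring G has only sp² ring atoms; a planar conformation would have a fully conjugated π system of 8 electrons. But 8 = 4(2), which is 4n not 4n+2, so ring G is not aromatic (cyclooctatetraene) — cyclooctatetraene distorts into a non-planar tub to avoid antiaromaticity.
Aromatic: B, D, E. Total: 3.

3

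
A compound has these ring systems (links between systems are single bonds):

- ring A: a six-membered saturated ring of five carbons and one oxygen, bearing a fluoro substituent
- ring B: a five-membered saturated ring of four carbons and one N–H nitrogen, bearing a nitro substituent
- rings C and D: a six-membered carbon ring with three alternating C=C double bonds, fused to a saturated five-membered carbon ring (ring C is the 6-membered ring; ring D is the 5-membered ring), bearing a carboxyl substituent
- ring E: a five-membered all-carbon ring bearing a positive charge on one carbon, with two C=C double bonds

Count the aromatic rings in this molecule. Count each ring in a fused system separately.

1

Ring A has only sp³ atoms, so it is not fully conjugated — not aromatic (tetrahydropyran).
Ring B has only sp³ atoms, so it is not fully conjugated — not aromatic (pyrrolidine).
Ring C has a continuous p-orbital overlap around the ring; 3 ring double bonds give 6 π electrons. 6 = 4(1)+2, so ring C is aromatic (benzene ring).
Ring D has three sp³ carbons, so it is not fully conjugated — not aromatic (cyclopentane ring).
Ring E has only sp² ring atoms; a planar conformation would have a fully conjugated π system of 4 electrons. But 4 = 4(1), which is 4n not 4n+2, so ring E is not aromatic (cyclopentadienyl cation).
Aromatic: C. Total: 1.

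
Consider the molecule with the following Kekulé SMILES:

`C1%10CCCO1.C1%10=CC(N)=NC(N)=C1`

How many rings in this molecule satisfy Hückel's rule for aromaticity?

The SMILES encodes a five-membered saturated ring of four carbons and one oxygen; a six-membered ring of five carbons and one nitrogen with three alternating double bonds.
The 5-membered ring with one oxygen has only sp³ atoms, so it is not fully conjugated — not aromatic (tetrahydrofuran).
The 6-membered ring with one nitrogen is planar and fully conjugated; 3 ring double bonds give 6 π electrons. 6 = 4(1)+2, so it is aromatic (pyridine).
1 of the 2 rings is aromatic. Total: 1.

1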